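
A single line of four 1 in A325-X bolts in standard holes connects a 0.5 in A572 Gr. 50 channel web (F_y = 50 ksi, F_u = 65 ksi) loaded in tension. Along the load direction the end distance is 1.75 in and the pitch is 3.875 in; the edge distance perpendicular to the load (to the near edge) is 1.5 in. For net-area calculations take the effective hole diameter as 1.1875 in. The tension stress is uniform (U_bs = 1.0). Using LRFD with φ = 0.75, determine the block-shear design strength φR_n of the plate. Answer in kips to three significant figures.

Shear plane L_v = 1.75 + 3·3.875 = 13.38 in; A_gv = 13.38 × 0.5 = 6.688 in².
A_nv = (13.38 − 3.5·1.1875) × 0.5 = 4.609 in².
A_nt = (1.5 − 0.5·1.1875) × 0.5 = 0.4531 in².
0.6 F_u A_nv = 179.8 kips; 0.6 F_y A_gv = 200.6 kips → shear rupture governs the shear term.
R_n = 179.8 + 1.0 × 65 × 0.4531 = 209.2 kips.
Design strength φR_n = 0.75 × 209.2 = 157 kips.

157 kips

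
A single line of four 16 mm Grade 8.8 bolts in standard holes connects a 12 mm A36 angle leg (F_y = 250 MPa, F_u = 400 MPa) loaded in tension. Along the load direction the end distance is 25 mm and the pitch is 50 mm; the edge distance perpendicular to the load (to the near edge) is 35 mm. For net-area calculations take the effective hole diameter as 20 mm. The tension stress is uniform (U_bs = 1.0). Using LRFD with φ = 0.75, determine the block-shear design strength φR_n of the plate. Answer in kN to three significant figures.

Shear plane L_v = 25 + 3·50 = 175 mm; A_gv = 175 × 12 = 2100 mm².
A_nv = (175 − 3.5·20) × 12 = 1260 mm².
A_nt = (35 − 0.5·20) × 12 = 300 mm².
0.6 F_u A_nv = 302.4 kN; 0.6 F_y A_gv = 315 kN → shear rupture governs the shear term.
R_n = 302.4 + 1.0 × 400 × 300 / 1000 = 422.4 kN.
Design strength φR_n = 0.75 × 422.4 = 317 kN.

317 kN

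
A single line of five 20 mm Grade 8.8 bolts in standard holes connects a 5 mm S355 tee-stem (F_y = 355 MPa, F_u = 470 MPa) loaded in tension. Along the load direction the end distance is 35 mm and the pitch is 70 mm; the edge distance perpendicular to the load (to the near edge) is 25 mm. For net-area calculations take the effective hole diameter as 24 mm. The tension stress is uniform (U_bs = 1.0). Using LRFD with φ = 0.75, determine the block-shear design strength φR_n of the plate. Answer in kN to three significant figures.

242 kN

Shear plane L_v = 35 + 4·70 = 315 mm; A_gv = 315 × 5 = 1575 mm².
A_nv = (315 − 4.5·24) × 5 = 1035 mm².
A_nt = (25 − 0.5·24) × 5 = 65 mm².
0.6 F_u A_nv = 291.9 kN; 0.6 F_y A_gv = 335.5 kN → shear rupture governs the shear term.
R_n = 291.9 + 1.0 × 470 × 65 / 1000 = 322.4 kN.
Design strength φR_n = 0.75 × 322.4 = 242 kN.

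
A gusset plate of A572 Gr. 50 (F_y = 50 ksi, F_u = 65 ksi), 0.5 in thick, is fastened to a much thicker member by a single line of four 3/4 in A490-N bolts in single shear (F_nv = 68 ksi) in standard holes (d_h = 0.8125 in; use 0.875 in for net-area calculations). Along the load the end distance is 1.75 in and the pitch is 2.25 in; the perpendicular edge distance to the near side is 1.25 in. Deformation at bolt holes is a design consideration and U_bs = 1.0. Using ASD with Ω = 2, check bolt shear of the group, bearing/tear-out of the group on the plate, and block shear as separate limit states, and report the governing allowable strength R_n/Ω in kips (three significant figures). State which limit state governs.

60.1 kips (bolt shear governs)

Bolt shear: A_b = π·0.75²/4 = 0.4418 in²; R_n = 68 × 0.4418 × 4 × 1 = 120.2 kips → 120.2 / 2 = 60.1 kips.
Bearing: edge l_c = 1.344, r_n = 52.41 kips; interior l_c = 1.438, r_n = 56.06 kips; R_n = 52.41 + 3·56.06 = 220.6 kips → 110 kips.
Block shear: A_gv = 4.25, A_nv = 2.719, A_nt = 0.4062 in²; R_n = min(0.6F_uA_nv, 0.6F_yA_gv) + U_bs·F_u·A_nt = 132.4 kips → 66.2 kips.
Bolt shear governs: 60.1 kips.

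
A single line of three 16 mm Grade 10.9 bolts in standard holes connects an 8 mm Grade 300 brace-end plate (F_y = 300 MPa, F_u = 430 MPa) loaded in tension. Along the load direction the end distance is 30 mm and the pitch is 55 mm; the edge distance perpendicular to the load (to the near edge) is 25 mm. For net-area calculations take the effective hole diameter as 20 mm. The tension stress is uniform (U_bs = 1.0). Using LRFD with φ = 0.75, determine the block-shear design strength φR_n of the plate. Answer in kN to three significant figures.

178 kN

Shear plane L_v = 30 + 2·55 = 140 mm; A_gv = 140 × 8 = 1120 mm².
A_nv = (140 − 2.5·20) × 8 = 720 mm².
A_nt = (25 − 0.5·20) × 8 = 120 mm².
0.6 F_u A_nv = 185.8 kN; 0.6 F_y A_gv = 201.6 kN → shear rupture governs the shear term.
R_n = 185.8 + 1.0 × 430 × 120 / 1000 = 237.4 kN.
Design strength φR_n = 0.75 × 237.4 = 178 kN.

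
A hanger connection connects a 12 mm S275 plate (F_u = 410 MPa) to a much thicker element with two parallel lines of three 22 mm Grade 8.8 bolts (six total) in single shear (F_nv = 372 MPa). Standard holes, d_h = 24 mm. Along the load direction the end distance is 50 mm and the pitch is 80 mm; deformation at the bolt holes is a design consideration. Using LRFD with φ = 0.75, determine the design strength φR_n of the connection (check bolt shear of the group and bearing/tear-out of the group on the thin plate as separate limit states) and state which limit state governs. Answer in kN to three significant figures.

Bolt shear: A_b = π·22²/4 = 380.1 mm²; R_n = 372 × 380.1 × 6 × 1 / 1000 = 848.5 kN → 0.75 × 848.5 = 636 kN.
Bearing (1.2 l_c t F_u ≤ 2.4 d t F_u): upper limit = 2.4·22·12·410 / 1000 = 259.8 kN.
  Edge l_c = 50 − 24/2 = 38 → r_n = 224.4 kN; interior l_c = 80 − 24 = 56 → r_n = 259.8 kN.
  R_n,bearing = 2·224.4 + 4·259.8 = 1488 kN → 0.75 × 1488 = 1120 kN.
Bolt shear governs: 636 kN.

636 kN (bolt shear governs)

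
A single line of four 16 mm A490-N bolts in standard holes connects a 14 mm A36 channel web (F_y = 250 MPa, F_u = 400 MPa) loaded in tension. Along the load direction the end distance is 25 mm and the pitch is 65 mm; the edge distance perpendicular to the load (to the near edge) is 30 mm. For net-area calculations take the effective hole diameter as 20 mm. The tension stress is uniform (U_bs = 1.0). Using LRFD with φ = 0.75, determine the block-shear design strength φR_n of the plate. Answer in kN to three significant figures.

430 kN

Shear plane L_v = 25 + 3·65 = 220 mm; A_gv = 220 × 14 = 3080 mm².
A_nv = (220 − 3.5·20) × 14 = 2100 mm².
A_nt = (30 − 0.5·20) × 14 = 280 mm².
0.6 F_u A_nv = 504 kN; 0.6 F_y A_gv = 462 kN → shear yielding governs the shear term.
R_n = 462 + 1.0 × 400 × 280 / 1000 = 574 kN.
Design strength φR_n = 0.75 × 574 = 430 kN.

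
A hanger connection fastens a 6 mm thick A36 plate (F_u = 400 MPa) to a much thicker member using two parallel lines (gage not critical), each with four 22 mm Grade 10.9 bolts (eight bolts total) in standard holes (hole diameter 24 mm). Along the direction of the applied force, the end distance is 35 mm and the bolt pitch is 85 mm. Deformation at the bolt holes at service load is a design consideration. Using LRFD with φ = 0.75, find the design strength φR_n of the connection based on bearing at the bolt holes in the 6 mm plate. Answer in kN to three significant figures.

Per bolt r_n = 1.2 l_c t F_u ≤ 2.4 d t F_u; upper limit = 2.4 × 22 × 6 × 400 / 1000 = 126.7 kN.
Edge bolt: l_c = 35 − 24/2 = 23 mm → 1.2 × 23 × 6 × 400 / 1000 = 66.24 → r_n = 66.24 kN.
Interior bolts: l_c = 85 − 24 = 61 mm → 1.2 × 61 × 6 × 400 / 1000 = 175.7 → r_n = 126.7 kN.
R_n = 2 × 66.24 + 6 × 126.7 = 892.8 kN.
Design strength φR_n = 0.75 × 892.8 = 670 kN.

670 kN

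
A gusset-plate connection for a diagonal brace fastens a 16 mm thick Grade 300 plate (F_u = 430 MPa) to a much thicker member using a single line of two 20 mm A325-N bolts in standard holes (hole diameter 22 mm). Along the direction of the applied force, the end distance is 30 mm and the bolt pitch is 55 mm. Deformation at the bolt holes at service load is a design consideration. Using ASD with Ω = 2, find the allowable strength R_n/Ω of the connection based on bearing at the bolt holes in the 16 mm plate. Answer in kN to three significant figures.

215 kN

Per bolt r_n = 1.2 l_c t F_u ≤ 2.4 d t F_u; upper limit = 2.4 × 20 × 16 × 430 / 1000 = 330.2 kN.
Edge bolt: l_c = 30 − 22/2 = 19 mm → 1.2 × 19 × 16 × 430 / 1000 = 156.9 → r_n = 156.9 kN.
Interior bolts: l_c = 55 − 22 = 33 mm → 1.2 × 33 × 16 × 430 / 1000 = 272.4 → r_n = 272.4 kN.
R_n = 1 × 156.9 + 1 × 272.4 = 429.3 kN.
Allowable strength R_n/Ω = 429.3 / 2 = 215 kN.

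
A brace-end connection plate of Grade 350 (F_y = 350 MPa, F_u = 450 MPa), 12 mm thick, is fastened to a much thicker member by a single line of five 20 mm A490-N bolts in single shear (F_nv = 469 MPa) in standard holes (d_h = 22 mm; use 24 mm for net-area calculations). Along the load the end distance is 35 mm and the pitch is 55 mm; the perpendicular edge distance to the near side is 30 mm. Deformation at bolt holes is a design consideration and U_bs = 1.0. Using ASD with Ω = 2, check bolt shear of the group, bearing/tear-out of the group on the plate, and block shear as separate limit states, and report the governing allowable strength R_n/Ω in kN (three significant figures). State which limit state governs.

Bolt shear: A_b = π·20²/4 = 314.2 mm²; R_n = 469 × 314.2 × 5 × 1 / 1000 = 736.7 kN → 736.7 / 2 = 368 kN.
Bearing: edge l_c = 24, r_n = 155.5 kN; interior l_c = 33, r_n = 213.8 kN; R_n = 155.5 + 4·213.8 = 1011 kN → 505 kN.
Block shear: A_gv = 3060, A_nv = 1764, A_nt = 216 mm²; R_n = min(0.6F_uA_nv, 0.6F_yA_gv) + U_bs·F_u·A_nt = 573.5 kN → 287 kN.
Block shear governs: 287 kN.

287 kN (block shear governs)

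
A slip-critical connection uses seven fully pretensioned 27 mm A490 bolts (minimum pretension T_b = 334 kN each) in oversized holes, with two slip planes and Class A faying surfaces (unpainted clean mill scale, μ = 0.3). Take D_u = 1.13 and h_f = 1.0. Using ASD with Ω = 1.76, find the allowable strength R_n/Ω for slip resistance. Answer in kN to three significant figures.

901 kN

R_n = μ · D_u · h_f · T_b · n_s · n_b = 0.3 × 1.13 × 1.0 × 334 × 2 × 7 = 1585 kN.
Allowable strength R_n/Ω = 1585 / 1.76 = 901 kN.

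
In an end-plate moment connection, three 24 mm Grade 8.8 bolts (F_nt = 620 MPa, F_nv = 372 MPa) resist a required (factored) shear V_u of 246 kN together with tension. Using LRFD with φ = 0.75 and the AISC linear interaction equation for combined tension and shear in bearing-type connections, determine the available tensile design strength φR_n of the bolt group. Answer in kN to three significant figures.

A_b = π·24²/4 = 452.4 mm²; f_rv = 246 × 1000 / (3 × 452.4) = 181.3 MPa.
F'_nt = 1.3 F_nt − (F_nt / φF_nv) f_rv = 1.3·620 − (620/(0.75·372))·181.3 = 403.2 MPa, capped at F_nt → F'_nt = 403.2 MPa.
R_n = F'_nt · A_b · n = 403.2 × 452.4 × 3 / 1000 = 547.2 kN.
Design strength φR_n = 0.75 × 547.2 = 410 kN.

410 kN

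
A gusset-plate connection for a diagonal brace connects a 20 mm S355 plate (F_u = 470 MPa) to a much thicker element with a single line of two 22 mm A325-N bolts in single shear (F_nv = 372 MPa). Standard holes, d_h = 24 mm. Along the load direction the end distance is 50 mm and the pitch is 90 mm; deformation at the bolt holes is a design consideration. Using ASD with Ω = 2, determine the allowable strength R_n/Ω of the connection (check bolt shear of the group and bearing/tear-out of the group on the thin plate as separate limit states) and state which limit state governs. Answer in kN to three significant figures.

Bolt shear: A_b = π·22²/4 = 380.1 mm²; R_n = 372 × 380.1 × 2 × 1 / 1000 = 282.8 kN → 282.8 / 2 = 141 kN.
Bearing (1.2 l_c t F_u ≤ 2.4 d t F_u): upper limit = 2.4·22·20·470 / 1000 = 496.3 kN.
  Edge l_c = 50 − 24/2 = 38 → r_n = 428.6 kN; interior l_c = 90 − 24 = 66 → r_n = 496.3 kN.
  R_n,bearing = 1·428.6 + 1·496.3 = 925 kN → 925 / 2 = 462 kN.
Bolt shear governs: 141 kN.

141 kN (bolt shear governs)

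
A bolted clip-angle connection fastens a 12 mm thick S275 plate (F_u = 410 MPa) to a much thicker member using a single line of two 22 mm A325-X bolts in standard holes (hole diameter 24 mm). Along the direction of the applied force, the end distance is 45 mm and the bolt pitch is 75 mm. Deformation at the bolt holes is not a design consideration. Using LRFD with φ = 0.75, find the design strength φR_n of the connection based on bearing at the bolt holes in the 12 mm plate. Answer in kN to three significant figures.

426 kN

Per bolt r_n = 1.5 l_c t F_u ≤ 3.0 d t F_u; upper limit = 3.0 × 22 × 12 × 410 / 1000 = 324.7 kN.
Edge bolt: l_c = 45 − 24/2 = 33 mm → 1.5 × 33 × 12 × 410 / 1000 = 243.5 → r_n = 243.5 kN.
Interior bolts: l_c = 75 − 24 = 51 mm → 1.5 × 51 × 12 × 410 / 1000 = 376.4 → r_n = 324.7 kN.
R_n = 1 × 243.5 + 1 × 324.7 = 568.3 kN.
Design strength φR_n = 0.75 × 568.3 = 426 kN.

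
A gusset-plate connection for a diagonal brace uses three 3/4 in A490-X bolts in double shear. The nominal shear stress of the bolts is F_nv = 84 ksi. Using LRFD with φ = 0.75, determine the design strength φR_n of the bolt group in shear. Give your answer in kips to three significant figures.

167 kips

A_b = π × 0.75² / 4 = 0.4418 in².
R_n = F_nv · A_b · n · n_s = 84 × 0.4418 × 3 × 2 = 222.7 kips.
Design strength φR_n = 0.75 × 222.7 = 167 kips.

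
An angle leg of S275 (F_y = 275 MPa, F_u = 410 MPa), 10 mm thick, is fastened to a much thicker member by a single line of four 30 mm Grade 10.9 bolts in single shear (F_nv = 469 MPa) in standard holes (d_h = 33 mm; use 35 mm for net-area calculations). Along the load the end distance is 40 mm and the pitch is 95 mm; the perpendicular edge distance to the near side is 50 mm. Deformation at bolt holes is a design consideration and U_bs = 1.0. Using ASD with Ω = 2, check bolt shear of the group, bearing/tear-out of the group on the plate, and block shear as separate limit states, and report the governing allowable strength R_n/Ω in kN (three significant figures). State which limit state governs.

316 kN (block shear governs)

Bolt shear: A_b = π·30²/4 = 706.9 mm²; R_n = 469 × 706.9 × 4 × 1 / 1000 = 1326 kN → 1326 / 2 = 663 kN.
Bearing: edge l_c = 23.5, r_n = 115.6 kN; interior l_c = 62, r_n = 295.2 kN; R_n = 115.6 + 3·295.2 = 1001 kN → 501 kN.
Block shear: A_gv = 3250, A_nv = 2025, A_nt = 325 mm²; R_n = min(0.6F_uA_nv, 0.6F_yA_gv) + U_bs·F_u·A_nt = 631.4 kN → 316 kN.
Block shear governs: 316 kN.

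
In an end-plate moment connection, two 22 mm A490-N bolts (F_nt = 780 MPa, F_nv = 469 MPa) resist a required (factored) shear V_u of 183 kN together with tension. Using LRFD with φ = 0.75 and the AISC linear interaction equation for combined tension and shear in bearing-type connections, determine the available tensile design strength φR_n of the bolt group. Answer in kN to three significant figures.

274 kN

A_b = π·22²/4 = 380.1 mm²; f_rv = 183 × 1000 / (2 × 380.1) = 240.7 MPa.
F'_nt = 1.3 F_nt − (F_nt / φF_nv) f_rv = 1.3·780 − (780/(0.75·469))·240.7 = 480.2 MPa, capped at F_nt → F'_nt = 480.2 MPa.
R_n = F'_nt · A_b · n = 480.2 × 380.1 × 2 / 1000 = 365.1 kN.
Design strength φR_n = 0.75 × 365.1 = 274 kN.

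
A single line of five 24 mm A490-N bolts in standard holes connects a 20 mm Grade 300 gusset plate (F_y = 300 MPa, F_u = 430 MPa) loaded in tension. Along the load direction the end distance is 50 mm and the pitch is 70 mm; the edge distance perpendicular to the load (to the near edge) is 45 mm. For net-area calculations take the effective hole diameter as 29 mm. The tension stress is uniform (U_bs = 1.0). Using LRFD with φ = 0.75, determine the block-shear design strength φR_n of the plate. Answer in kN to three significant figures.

Shear plane L_v = 50 + 4·70 = 330 mm; A_gv = 330 × 20 = 6600 mm².
A_nv = (330 − 4.5·29) × 20 = 3990 mm².
A_nt = (45 − 0.5·29) × 20 = 610 mm².
0.6 F_u A_nv = 1029 kN; 0.6 F_y A_gv = 1188 kN → shear rupture governs the shear term.
R_n = 1029 + 1.0 × 430 × 610 / 1000 = 1292 kN.
Design strength φR_n = 0.75 × 1292 = 969 kN.

969 kN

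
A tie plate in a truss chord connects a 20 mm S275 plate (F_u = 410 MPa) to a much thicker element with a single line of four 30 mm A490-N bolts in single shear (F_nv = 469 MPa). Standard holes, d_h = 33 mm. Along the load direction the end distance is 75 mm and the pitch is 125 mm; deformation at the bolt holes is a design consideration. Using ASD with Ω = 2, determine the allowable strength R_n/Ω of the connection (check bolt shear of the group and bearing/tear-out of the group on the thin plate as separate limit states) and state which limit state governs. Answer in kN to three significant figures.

Bolt shear: A_b = π·30²/4 = 706.9 mm²; R_n = 469 × 706.9 × 4 × 1 / 1000 = 1326 kN → 1326 / 2 = 663 kN.
Bearing (1.2 l_c t F_u ≤ 2.4 d t F_u): upper limit = 2.4·30·20·410 / 1000 = 590.4 kN.
  Edge l_c = 75 − 33/2 = 58.5 → r_n = 575.6 kN; interior l_c = 125 − 33 = 92 → r_n = 590.4 kN.
  R_n,bearing = 1·575.6 + 3·590.4 = 2347 kN → 2347 / 2 = 1170 kN.
Bolt shear governs: 663 kN.

663 kN (bolt shear governs)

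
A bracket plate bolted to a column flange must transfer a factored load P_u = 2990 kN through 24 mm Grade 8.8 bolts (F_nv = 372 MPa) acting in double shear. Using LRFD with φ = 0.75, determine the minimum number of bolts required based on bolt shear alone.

A_b = π·24²/4 = 452.4 mm².
Per-bolt design strength φR_n = 0.75 × 372 × 452.4 × 2 / 1000 = 252.4 kN.
n ≥ 2990 / 252.4 = 11.84 → use 12 bolts.

12 bolts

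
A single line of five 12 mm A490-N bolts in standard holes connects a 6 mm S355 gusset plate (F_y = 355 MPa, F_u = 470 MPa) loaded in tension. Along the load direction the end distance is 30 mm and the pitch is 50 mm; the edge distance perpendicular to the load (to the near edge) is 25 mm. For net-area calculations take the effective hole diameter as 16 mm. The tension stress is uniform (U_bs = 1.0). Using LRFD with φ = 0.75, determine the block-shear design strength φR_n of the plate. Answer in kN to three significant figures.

236 kN

Shear plane L_v = 30 + 4·50 = 230 mm; A_gv = 230 × 6 = 1380 mm².
A_nv = (230 − 4.5·16) × 6 = 948 mm².
A_nt = (25 − 0.5·16) × 6 = 102 mm².
0.6 F_u A_nv = 267.3 kN; 0.6 F_y A_gv = 293.9 kN → shear rupture governs the shear term.
R_n = 267.3 + 1.0 × 470 × 102 / 1000 = 315.3 kN.
Design strength φR_n = 0.75 × 315.3 = 236 kN.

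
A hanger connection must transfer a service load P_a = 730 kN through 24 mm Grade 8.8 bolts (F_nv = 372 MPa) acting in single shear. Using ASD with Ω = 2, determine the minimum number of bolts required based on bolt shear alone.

9 bolts

A_b = π·24²/4 = 452.4 mm².
Per-bolt allowable strength R_n/Ω = 372 × 452.4 × 1 / 1000 / 2 = 84.14 kN.
n ≥ 730 / 84.14 = 8.676 → use 9 bolts.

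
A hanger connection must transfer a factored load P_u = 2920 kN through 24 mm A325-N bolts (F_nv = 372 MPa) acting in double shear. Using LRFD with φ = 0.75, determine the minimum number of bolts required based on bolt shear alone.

A_b = π·24²/4 = 452.4 mm².
Per-bolt design strength φR_n = 0.75 × 372 × 452.4 × 2 / 1000 = 252.4 kN.
n ≥ 2920 / 252.4 = 11.57 → use 12 bolts.

12 bolts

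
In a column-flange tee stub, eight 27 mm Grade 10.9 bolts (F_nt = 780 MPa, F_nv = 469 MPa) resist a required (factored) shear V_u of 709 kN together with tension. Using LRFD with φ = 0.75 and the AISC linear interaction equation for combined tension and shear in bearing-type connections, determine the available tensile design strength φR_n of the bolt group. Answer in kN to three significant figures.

A_b = π·27²/4 = 572.6 mm²; f_rv = 709 × 1000 / (8 × 572.6) = 154.8 MPa.
F'_nt = 1.3 F_nt − (F_nt / φF_nv) f_rv = 1.3·780 − (780/(0.75·469))·154.8 = 670.8 MPa, capped at F_nt → F'_nt = 670.8 MPa.
R_n = F'_nt · A_b · n = 670.8 × 572.6 × 8 / 1000 = 3072 kN.
Design strength φR_n = 0.75 × 3072 = 2300 kN.

2300 kN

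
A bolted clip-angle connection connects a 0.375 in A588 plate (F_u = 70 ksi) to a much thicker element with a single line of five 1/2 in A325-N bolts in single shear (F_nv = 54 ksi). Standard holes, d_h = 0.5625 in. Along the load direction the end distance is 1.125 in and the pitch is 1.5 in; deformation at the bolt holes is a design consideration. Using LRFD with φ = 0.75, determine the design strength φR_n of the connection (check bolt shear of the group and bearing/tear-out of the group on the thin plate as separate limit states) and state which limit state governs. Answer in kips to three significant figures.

39.8 kips (bolt shear governs)

Bolt shear: A_b = π·0.5²/4 = 0.1963 in²; R_n = 54 × 0.1963 × 5 × 1 = 53.01 kips → 0.75 × 53.01 = 39.8 kips.
Bearing (1.2 l_c t F_u ≤ 2.4 d t F_u): upper limit = 2.4·0.5·0.375·70 = 31.5 kips.
  Edge l_c = 1.125 − 0.5625/2 = 0.8438 → r_n = 26.58 kips; interior l_c = 1.5 − 0.5625 = 0.9375 → r_n = 29.53 kips.
  R_n,bearing = 1·26.58 + 4·29.53 = 144.7 kips → 0.75 × 144.7 = 109 kips.
Bolt shear governs: 39.8 kips.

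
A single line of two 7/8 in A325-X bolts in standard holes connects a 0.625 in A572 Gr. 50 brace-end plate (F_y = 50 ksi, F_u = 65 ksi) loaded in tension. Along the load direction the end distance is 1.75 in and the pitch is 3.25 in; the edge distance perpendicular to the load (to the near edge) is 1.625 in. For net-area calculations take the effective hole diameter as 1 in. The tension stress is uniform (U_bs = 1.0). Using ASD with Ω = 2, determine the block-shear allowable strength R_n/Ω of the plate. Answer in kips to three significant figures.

Shear plane L_v = 1.75 + 1·3.25 = 5 in; A_gv = 5 × 0.625 = 3.125 in².
A_nv = (5 − 1.5·1) × 0.625 = 2.188 in².
A_nt = (1.625 − 0.5·1) × 0.625 = 0.7031 in².
0.6 F_u A_nv = 85.31 kips; 0.6 F_y A_gv = 93.75 kips → shear rupture governs the shear term.
R_n = 85.31 + 1.0 × 65 × 0.7031 = 131 kips.
Allowable strength R_n/Ω = 131 / 2 = 65.5 kips.

65.5 kips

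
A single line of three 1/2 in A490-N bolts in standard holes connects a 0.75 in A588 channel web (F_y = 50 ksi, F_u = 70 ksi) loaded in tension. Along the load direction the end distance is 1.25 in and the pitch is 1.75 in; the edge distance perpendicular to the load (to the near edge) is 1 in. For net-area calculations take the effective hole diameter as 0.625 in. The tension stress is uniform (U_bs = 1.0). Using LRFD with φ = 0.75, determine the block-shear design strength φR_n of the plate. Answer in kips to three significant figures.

Shear plane L_v = 1.25 + 2·1.75 = 4.75 in; A_gv = 4.75 × 0.75 = 3.562 in².
A_nv = (4.75 − 2.5·0.625) × 0.75 = 2.391 in².
A_nt = (1 − 0.5·0.625) × 0.75 = 0.5156 in².
0.6 F_u A_nv = 100.4 kips; 0.6 F_y A_gv = 106.9 kips → shear rupture governs the shear term.
R_n = 100.4 + 1.0 × 70 × 0.5156 = 136.5 kips.
Design strength φR_n = 0.75 × 136.5 = 102 kips.

102 kips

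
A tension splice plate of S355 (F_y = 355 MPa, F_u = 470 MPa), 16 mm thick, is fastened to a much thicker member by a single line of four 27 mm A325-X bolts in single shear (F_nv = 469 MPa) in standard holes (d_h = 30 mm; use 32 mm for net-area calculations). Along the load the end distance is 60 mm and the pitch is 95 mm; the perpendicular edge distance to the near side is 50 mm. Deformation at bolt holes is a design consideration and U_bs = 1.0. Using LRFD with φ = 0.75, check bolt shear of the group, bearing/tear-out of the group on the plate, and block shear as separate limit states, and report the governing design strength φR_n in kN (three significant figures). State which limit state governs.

806 kN (bolt shear governs)

Bolt shear: A_b = π·27²/4 = 572.6 mm²; R_n = 469 × 572.6 × 4 × 1 / 1000 = 1074 kN → 0.75 × 1074 = 806 kN.
Bearing: edge l_c = 45, r_n = 406.1 kN; interior l_c = 65, r_n = 487.3 kN; R_n = 406.1 + 3·487.3 = 1868 kN → 1400 kN.
Block shear: A_gv = 5520, A_nv = 3728, A_nt = 544 mm²; R_n = min(0.6F_uA_nv, 0.6F_yA_gv) + U_bs·F_u·A_nt = 1307 kN → 980 kN.
Bolt shear governs: 806 kN.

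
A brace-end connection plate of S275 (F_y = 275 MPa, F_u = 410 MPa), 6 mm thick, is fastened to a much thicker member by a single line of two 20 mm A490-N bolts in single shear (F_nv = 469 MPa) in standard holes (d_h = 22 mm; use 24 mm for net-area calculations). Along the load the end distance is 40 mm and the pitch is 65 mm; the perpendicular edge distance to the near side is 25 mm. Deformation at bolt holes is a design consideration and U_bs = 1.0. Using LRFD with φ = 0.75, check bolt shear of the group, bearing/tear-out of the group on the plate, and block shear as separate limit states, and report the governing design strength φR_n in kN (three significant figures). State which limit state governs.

Bolt shear: A_b = π·20²/4 = 314.2 mm²; R_n = 469 × 314.2 × 2 × 1 / 1000 = 294.7 kN → 0.75 × 294.7 = 221 kN.
Bearing: edge l_c = 29, r_n = 85.61 kN; interior l_c = 43, r_n = 118.1 kN; R_n = 85.61 + 1·118.1 = 203.7 kN → 153 kN.
Block shear: A_gv = 630, A_nv = 414, A_nt = 78 mm²; R_n = min(0.6F_uA_nv, 0.6F_yA_gv) + U_bs·F_u·A_nt = 133.8 kN → 100 kN.
Block shear governs: 100 kN.

100 kN (block shear governs)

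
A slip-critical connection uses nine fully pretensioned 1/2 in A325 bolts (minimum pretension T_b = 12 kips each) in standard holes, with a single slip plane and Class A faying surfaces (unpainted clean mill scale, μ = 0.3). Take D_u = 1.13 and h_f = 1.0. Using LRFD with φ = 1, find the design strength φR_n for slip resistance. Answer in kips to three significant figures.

36.6 kips

R_n = μ · D_u · h_f · T_b · n_s · n_b = 0.3 × 1.13 × 1.0 × 12 × 1 × 9 = 36.61 kips.
Design strength φR_n = 1 × 36.61 = 36.6 kips.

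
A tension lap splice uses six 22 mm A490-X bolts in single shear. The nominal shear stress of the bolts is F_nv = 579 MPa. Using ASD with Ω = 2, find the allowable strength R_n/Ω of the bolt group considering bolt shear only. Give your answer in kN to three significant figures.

660 kN

A_b = π × 22² / 4 = 380.1 mm².
R_n = F_nv · A_b · n · n_s = 579 × 380.1 × 6 × 1 / 1000 = 1321 kN.
Allowable strength R_n/Ω = 1321 / 2 = 660 kN.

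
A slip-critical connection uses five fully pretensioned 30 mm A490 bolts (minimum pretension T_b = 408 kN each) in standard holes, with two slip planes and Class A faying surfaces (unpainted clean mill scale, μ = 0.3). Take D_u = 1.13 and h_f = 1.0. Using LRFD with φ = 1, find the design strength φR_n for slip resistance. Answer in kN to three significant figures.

R_n = μ · D_u · h_f · T_b · n_s · n_b = 0.3 × 1.13 × 1.0 × 408 × 2 × 5 = 1383 kN.
Design strength φR_n = 1 × 1383 = 1380 kN.

1380 kN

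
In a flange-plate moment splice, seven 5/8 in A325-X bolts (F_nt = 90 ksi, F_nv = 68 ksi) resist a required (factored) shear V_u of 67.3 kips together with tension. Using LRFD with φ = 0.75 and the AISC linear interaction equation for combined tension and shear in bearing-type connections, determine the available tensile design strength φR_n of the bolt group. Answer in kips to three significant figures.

99.4 kips

A_b = π·0.625²/4 = 0.3068 in²; f_rv = 67.3 / (7 × 0.3068) = 31.34 ksi.
F'_nt = 1.3 F_nt − (F_nt / φF_nv) f_rv = 1.3·90 − (90/(0.75·68))·31.34 = 61.7 ksi, capped at F_nt → F'_nt = 61.7 ksi.
R_n = F'_nt · A_b · n = 61.7 × 0.3068 × 7 = 132.5 kips.
Design strength φR_n = 0.75 × 132.5 = 99.4 kips.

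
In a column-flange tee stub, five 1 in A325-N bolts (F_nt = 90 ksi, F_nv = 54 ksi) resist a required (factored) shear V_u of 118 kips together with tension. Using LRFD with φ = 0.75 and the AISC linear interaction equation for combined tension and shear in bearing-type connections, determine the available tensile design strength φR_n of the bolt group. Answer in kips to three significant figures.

148 kips

A_b = π·1²/4 = 0.7854 in²; f_rv = 118 / (5 × 0.7854) = 30.05 ksi.
F'_nt = 1.3 F_nt − (F_nt / φF_nv) f_rv = 1.3·90 − (90/(0.75·54))·30.05 = 50.23 ksi, capped at F_nt → F'_nt = 50.23 ksi.
R_n = F'_nt · A_b · n = 50.23 × 0.7854 × 5 = 197.2 kips.
Design strength φR_n = 0.75 × 197.2 = 148 kips.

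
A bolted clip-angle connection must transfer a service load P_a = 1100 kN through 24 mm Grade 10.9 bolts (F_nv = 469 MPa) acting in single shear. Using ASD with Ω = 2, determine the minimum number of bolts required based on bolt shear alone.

A_b = π·24²/4 = 452.4 mm².
Per-bolt allowable strength R_n/Ω = 469 × 452.4 × 1 / 1000 / 2 = 106.1 kN.
n ≥ 1100 / 106.1 = 10.37 → use 11 bolts.

11 bolts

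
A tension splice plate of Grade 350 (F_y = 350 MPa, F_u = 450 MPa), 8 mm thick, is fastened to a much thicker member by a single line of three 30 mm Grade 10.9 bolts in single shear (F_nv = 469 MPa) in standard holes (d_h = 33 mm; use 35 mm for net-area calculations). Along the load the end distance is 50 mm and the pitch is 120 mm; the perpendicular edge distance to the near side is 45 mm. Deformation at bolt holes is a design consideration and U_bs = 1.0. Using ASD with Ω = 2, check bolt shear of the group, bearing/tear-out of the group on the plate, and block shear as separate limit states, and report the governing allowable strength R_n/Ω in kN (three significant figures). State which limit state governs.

Bolt shear: A_b = π·30²/4 = 706.9 mm²; R_n = 469 × 706.9 × 3 × 1 / 1000 = 994.5 kN → 994.5 / 2 = 497 kN.
Bearing: edge l_c = 33.5, r_n = 144.7 kN; interior l_c = 87, r_n = 259.2 kN; R_n = 144.7 + 2·259.2 = 663.1 kN → 332 kN.
Block shear: A_gv = 2320, A_nv = 1620, A_nt = 220 mm²; R_n = min(0.6F_uA_nv, 0.6F_yA_gv) + U_bs·F_u·A_nt = 536.4 kN → 268 kN.
Block shear governs: 268 kN.

268 kN (block shear governs)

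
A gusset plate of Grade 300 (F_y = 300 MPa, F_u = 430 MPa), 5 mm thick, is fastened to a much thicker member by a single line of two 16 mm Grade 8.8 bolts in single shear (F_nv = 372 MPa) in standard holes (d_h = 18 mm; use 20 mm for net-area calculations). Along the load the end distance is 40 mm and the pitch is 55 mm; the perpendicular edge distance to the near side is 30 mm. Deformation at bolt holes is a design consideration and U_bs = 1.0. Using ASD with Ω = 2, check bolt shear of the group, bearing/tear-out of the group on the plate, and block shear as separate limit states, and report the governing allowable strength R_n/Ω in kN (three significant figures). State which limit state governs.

Bolt shear: A_b = π·16²/4 = 201.1 mm²; R_n = 372 × 201.1 × 2 × 1 / 1000 = 149.6 kN → 149.6 / 2 = 74.8 kN.
Bearing: edge l_c = 31, r_n = 79.98 kN; interior l_c = 37, r_n = 82.56 kN; R_n = 79.98 + 1·82.56 = 162.5 kN → 81.3 kN.
Block shear: A_gv = 475, A_nv = 325, A_nt = 100 mm²; R_n = min(0.6F_uA_nv, 0.6F_yA_gv) + U_bs·F_u·A_nt = 126.9 kN → 63.4 kN.
Block shear governs: 63.4 kN.

63.4 kN (block shear governs)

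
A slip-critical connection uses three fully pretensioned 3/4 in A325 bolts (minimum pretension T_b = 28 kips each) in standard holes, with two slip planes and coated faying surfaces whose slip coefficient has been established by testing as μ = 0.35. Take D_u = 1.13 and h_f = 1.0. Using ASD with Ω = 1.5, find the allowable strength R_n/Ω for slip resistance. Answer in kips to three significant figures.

44.3 kips

R_n = μ · D_u · h_f · T_b · n_s · n_b = 0.35 × 1.13 × 1.0 × 28 × 2 × 3 = 66.44 kips.
Allowable strength R_n/Ω = 66.44 / 1.5 = 44.3 kips.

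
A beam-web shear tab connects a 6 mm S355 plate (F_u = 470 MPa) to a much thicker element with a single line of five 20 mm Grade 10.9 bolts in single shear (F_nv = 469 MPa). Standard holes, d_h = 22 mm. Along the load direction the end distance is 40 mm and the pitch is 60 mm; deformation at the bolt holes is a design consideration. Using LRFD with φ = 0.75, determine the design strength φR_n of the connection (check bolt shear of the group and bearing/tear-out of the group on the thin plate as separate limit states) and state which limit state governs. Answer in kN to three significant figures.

459 kN (bearing governs)

Bolt shear: A_b = π·20²/4 = 314.2 mm²; R_n = 469 × 314.2 × 5 × 1 / 1000 = 736.7 kN → 0.75 × 736.7 = 553 kN.
Bearing (1.2 l_c t F_u ≤ 2.4 d t F_u): upper limit = 2.4·20·6·470 / 1000 = 135.4 kN.
  Edge l_c = 40 − 22/2 = 29 → r_n = 98.14 kN; interior l_c = 60 − 22 = 38 → r_n = 128.6 kN.
  R_n,bearing = 1·98.14 + 4·128.6 = 612.5 kN → 0.75 × 612.5 = 459 kN.
Bearing governs: 459 kN.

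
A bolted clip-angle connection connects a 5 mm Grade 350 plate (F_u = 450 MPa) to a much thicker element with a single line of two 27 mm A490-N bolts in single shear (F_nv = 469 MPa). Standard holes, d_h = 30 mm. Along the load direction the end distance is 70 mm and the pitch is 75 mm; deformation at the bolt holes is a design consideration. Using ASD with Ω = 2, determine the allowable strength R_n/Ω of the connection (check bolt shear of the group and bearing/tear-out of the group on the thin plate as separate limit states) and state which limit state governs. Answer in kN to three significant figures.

Bolt shear: A_b = π·27²/4 = 572.6 mm²; R_n = 469 × 572.6 × 2 × 1 / 1000 = 537.1 kN → 537.1 / 2 = 269 kN.
Bearing (1.2 l_c t F_u ≤ 2.4 d t F_u): upper limit = 2.4·27·5·450 / 1000 = 145.8 kN.
  Edge l_c = 70 − 30/2 = 55 → r_n = 145.8 kN; interior l_c = 75 − 30 = 45 → r_n = 121.5 kN.
  R_n,bearing = 1·145.8 + 1·121.5 = 267.3 kN → 267.3 / 2 = 134 kN.
Bearing governs: 134 kN.

134 kN (bearing governs)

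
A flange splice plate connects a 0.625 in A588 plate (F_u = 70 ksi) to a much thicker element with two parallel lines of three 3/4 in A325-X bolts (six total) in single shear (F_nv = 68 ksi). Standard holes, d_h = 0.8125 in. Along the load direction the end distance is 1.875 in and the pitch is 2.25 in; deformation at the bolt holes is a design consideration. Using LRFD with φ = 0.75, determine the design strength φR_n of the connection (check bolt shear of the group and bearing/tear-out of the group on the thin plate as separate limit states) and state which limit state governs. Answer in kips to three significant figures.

Bolt shear: A_b = π·0.75²/4 = 0.4418 in²; R_n = 68 × 0.4418 × 6 × 1 = 180.2 kips → 0.75 × 180.2 = 135 kips.
Bearing (1.2 l_c t F_u ≤ 2.4 d t F_u): upper limit = 2.4·0.75·0.625·70 = 78.75 kips.
  Edge l_c = 1.875 − 0.8125/2 = 1.469 → r_n = 77.11 kips; interior l_c = 2.25 − 0.8125 = 1.438 → r_n = 75.47 kips.
  R_n,bearing = 2·77.11 + 4·75.47 = 456.1 kips → 0.75 × 456.1 = 342 kips.
Bolt shear governs: 135 kips.

135 kips (bolt shear governs)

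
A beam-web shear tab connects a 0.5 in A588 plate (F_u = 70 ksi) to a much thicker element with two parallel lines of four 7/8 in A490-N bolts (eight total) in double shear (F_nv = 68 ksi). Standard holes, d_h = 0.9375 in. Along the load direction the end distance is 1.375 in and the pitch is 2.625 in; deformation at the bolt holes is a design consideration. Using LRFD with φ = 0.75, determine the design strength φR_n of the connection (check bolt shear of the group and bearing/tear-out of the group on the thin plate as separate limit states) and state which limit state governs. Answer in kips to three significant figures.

Bolt shear: A_b = π·0.875²/4 = 0.6013 in²; R_n = 68 × 0.6013 × 8 × 2 = 654.2 kips → 0.75 × 654.2 = 491 kips.
Bearing (1.2 l_c t F_u ≤ 2.4 d t F_u): upper limit = 2.4·0.875·0.5·70 = 73.5 kips.
  Edge l_c = 1.375 − 0.9375/2 = 0.9062 → r_n = 38.06 kips; interior l_c = 2.625 − 0.9375 = 1.688 → r_n = 70.88 kips.
  R_n,bearing = 2·38.06 + 6·70.88 = 501.4 kips → 0.75 × 501.4 = 376 kips.
Bearing governs: 376 kips.

376 kips (bearing governs)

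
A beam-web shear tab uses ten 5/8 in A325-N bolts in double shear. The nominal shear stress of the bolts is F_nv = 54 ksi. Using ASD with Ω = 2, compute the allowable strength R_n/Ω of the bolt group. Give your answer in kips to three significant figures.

166 kips

A_b = π × 0.625² / 4 = 0.3068 in².
R_n = F_nv · A_b · n · n_s = 54 × 0.3068 × 10 × 2 = 331.3 kips.
Allowable strength R_n/Ω = 331.3 / 2 = 166 kips.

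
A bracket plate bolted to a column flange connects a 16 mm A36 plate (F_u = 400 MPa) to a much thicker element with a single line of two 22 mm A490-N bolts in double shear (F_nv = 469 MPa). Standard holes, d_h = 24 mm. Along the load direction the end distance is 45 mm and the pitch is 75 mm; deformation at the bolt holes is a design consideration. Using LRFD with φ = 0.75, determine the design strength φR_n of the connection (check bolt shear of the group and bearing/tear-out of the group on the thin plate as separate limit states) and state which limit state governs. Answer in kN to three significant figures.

Bolt shear: A_b = π·22²/4 = 380.1 mm²; R_n = 469 × 380.1 × 2 × 2 / 1000 = 713.1 kN → 0.75 × 713.1 = 535 kN.
Bearing (1.2 l_c t F_u ≤ 2.4 d t F_u): upper limit = 2.4·22·16·400 / 1000 = 337.9 kN.
  Edge l_c = 45 − 24/2 = 33 → r_n = 253.4 kN; interior l_c = 75 − 24 = 51 → r_n = 337.9 kN.
  R_n,bearing = 1·253.4 + 1·337.9 = 591.4 kN → 0.75 × 591.4 = 444 kN.
Bearing governs: 444 kN.

444 kN (bearing governs)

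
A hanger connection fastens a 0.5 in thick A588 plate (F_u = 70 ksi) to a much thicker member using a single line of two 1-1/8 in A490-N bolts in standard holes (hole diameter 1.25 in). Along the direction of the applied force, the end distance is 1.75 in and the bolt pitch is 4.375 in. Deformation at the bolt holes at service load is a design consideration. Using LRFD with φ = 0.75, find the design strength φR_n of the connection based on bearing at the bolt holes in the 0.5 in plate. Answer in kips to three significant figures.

106 kips

Per bolt r_n = 1.2 l_c t F_u ≤ 2.4 d t F_u; upper limit = 2.4 × 1.125 × 0.5 × 70 = 94.5 kips.
Edge bolt: l_c = 1.75 − 1.25/2 = 1.125 in → 1.2 × 1.125 × 0.5 × 70 = 47.25 → r_n = 47.25 kips.
Interior bolts: l_c = 4.375 − 1.25 = 3.125 in → 1.2 × 3.125 × 0.5 × 70 = 131.2 → r_n = 94.5 kips.
R_n = 1 × 47.25 + 1 × 94.5 = 141.7 kips.
Design strength φR_n = 0.75 × 141.7 = 106 kips.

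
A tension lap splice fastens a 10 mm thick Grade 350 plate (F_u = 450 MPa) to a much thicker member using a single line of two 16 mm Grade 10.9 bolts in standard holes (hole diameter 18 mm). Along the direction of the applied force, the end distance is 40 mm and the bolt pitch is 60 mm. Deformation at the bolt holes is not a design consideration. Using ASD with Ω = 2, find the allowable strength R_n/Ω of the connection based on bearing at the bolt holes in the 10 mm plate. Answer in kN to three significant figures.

213 kN

Per bolt r_n = 1.5 l_c t F_u ≤ 3.0 d t F_u; upper limit = 3.0 × 16 × 10 × 450 / 1000 = 216 kN.
Edge bolt: l_c = 40 − 18/2 = 31 mm → 1.5 × 31 × 10 × 450 / 1000 = 209.2 → r_n = 209.2 kN.
Interior bolts: l_c = 60 − 18 = 42 mm → 1.5 × 42 × 10 × 450 / 1000 = 283.5 → r_n = 216 kN.
R_n = 1 × 209.2 + 1 × 216 = 425.2 kN.
Allowable strength R_n/Ω = 425.2 / 2 = 213 kN.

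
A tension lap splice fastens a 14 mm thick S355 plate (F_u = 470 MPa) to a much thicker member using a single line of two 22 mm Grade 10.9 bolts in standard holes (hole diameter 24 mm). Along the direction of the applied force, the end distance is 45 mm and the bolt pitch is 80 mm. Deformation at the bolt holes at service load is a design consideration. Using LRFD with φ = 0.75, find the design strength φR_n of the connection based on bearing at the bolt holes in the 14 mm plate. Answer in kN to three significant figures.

Per bolt r_n = 1.2 l_c t F_u ≤ 2.4 d t F_u; upper limit = 2.4 × 22 × 14 × 470 / 1000 = 347.4 kN.
Edge bolt: l_c = 45 − 24/2 = 33 mm → 1.2 × 33 × 14 × 470 / 1000 = 260.6 → r_n = 260.6 kN.
Interior bolts: l_c = 80 − 24 = 56 mm → 1.2 × 56 × 14 × 470 / 1000 = 442.2 → r_n = 347.4 kN.
R_n = 1 × 260.6 + 1 × 347.4 = 608 kN.
Design strength φR_n = 0.75 × 608 = 456 kN.

456 kN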